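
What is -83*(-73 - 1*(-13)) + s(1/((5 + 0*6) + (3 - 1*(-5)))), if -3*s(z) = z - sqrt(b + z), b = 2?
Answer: 194219/39 + sqrt(39)/13 ≈ 4980.5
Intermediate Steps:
s(z) = -z/3 + sqrt(2 + z)/3 (s(z) = -(z - sqrt(2 + z))/3 = -z/3 + sqrt(2 + z)/3)
-83*(-73 - 1*(-13)) + s(1/((5 + 0*6) + (3 - 1*(-5)))) = -83*(-73 - 1*(-13)) + (-1/(3*((5 + 0*6) + (3 - 1*(-5)))) + sqrt(2 + 1/((5 + 0*6) + (3 - 1*(-5))))/3) = -83*(-73 + 13) + (-1/(3*((5 + 0) + (3 + 5))) + sqrt(2 + 1/((5 + 0) + (3 + 5)))/3) = -83*(-60) + (-1/(3*(5 + 8)) + sqrt(2 + 1/(5 + 8))/3) = 4980 + (-1/3/13 + sqrt(2 + 1/13)/3) = 4980 + (-1/3*1/13 + sqrt(2 + 1/13)/3) = 4980 + (-1/39 + sqrt(27/13)/3) = 4980 + (-1/39 + (3*sqrt(39)/13)/3) = 4980 + (-1/39 + sqrt(39)/13) = 194219/39 + sqrt(39)/13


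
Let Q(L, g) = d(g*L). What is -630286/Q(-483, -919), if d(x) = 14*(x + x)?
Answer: -315143/6214278 ≈ -0.050713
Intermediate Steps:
d(x) = 28*x (d(x) = 14*(2*x) = 28*x)
Q(L, g) = 28*L*g (Q(L, g) = 28*(g*L) = 28*(L*g) = 28*L*g)
-630286/Q(-483, -919) = -630286/(28*(-483)*(-919)) = -630286/12428556 = -630286*1/12428556 = -315143/6214278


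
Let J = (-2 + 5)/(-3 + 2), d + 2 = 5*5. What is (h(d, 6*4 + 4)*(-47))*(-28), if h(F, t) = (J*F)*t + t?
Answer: -2505664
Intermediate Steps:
d = 23 (d = -2 + 5*5 = -2 + 25 = 23)
J = -3 (J = 3/(-1) = 3*(-1) = -3)
h(F, t) = t - 3*F*t (h(F, t) = (-3*F)*t + t = -3*F*t + t = t - 3*F*t)
(h(d, 6*4 + 4)*(-47))*(-28) = (((6*4 + 4)*(1 - 3*23))*(-47))*(-28) = (((24 + 4)*(1 - 69))*(-47))*(-28) = ((28*(-68))*(-47))*(-28) = -1904*(-47)*(-28) = 89488*(-28) = -2505664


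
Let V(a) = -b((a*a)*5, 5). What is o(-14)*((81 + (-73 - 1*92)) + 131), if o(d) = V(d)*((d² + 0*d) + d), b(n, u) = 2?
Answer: -17108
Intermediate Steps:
V(a) = -2 (V(a) = -1*2 = -2)
o(d) = -2*d - 2*d² (o(d) = -2*((d² + 0*d) + d) = -2*((d² + 0) + d) = -2*(d² + d) = -2*(d + d²) = -2*d - 2*d²)
o(-14)*((81 + (-73 - 1*92)) + 131) = (-2*(-14)*(1 - 14))*((81 + (-73 - 1*92)) + 131) = (-2*(-14)*(-13))*((81 + (-73 - 92)) + 131) = -364*((81 - 165) + 131) = -364*(-84 + 131) = -364*47 = -17108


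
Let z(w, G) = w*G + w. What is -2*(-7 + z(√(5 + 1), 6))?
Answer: 14 - 14*√6 ≈ -20.293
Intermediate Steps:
z(w, G) = w + G*w (z(w, G) = G*w + w = w + G*w)
-2*(-7 + z(√(5 + 1), 6)) = -2*(-7 + √(5 + 1)*(1 + 6)) = -2*(-7 + √6*7) = -2*(-7 + 7*√6) = 14 - 14*√6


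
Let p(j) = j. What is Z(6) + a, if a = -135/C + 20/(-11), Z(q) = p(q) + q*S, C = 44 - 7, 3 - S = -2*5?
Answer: 31963/407 ≈ 78.533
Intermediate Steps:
S = 13 (S = 3 - (-2)*5 = 3 - 1*(-10) = 3 + 10 = 13)
C = 37
Z(q) = 14*q (Z(q) = q + q*13 = q + 13*q = 14*q)
a = -2225/407 (a = -135/37 + 20/(-11) = -135*1/37 + 20*(-1/11) = -135/37 - 20/11 = -2225/407 ≈ -5.4668)
Z(6) + a = 14*6 - 2225/407 = 84 - 2225/407 = 31963/407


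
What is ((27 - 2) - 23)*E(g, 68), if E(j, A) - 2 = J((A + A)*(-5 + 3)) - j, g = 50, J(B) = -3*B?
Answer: 1536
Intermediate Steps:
E(j, A) = 2 - j + 12*A (E(j, A) = 2 + (-3*(A + A)*(-5 + 3) - j) = 2 + (-3*2*A*(-2) - j) = 2 + (-(-12)*A - j) = 2 + (12*A - j) = 2 + (-j + 12*A) = 2 - j + 12*A)
((27 - 2) - 23)*E(g, 68) = ((27 - 2) - 23)*(2 - 1*50 + 12*68) = (25 - 23)*(2 - 50 + 816) = 2*768 = 1536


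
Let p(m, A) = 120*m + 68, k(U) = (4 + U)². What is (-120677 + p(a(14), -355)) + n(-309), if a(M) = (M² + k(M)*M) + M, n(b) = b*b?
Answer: 544392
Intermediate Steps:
n(b) = b²
a(M) = M + M² + M*(4 + M)² (a(M) = (M² + (4 + M)²*M) + M = (M² + M*(4 + M)²) + M = M + M² + M*(4 + M)²)
p(m, A) = 68 + 120*m
(-120677 + p(a(14), -355)) + n(-309) = (-120677 + (68 + 120*(14*(1 + 14 + (4 + 14)²)))) + (-309)² = (-120677 + (68 + 120*(14*(1 + 14 + 18²)))) + 95481 = (-120677 + (68 + 120*(14*(1 + 14 + 324)))) + 95481 = (-120677 + (68 + 120*(14*339))) + 95481 = (-120677 + (68 + 120*4746)) + 95481 = (-120677 + (68 + 569520)) + 95481 = (-120677 + 569588) + 95481 = 448911 + 95481 = 544392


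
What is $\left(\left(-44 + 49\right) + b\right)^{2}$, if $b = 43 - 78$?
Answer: $900$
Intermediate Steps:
$b = -35$
$\left(\left(-44 + 49\right) + b\right)^{2} = \left(\left(-44 + 49\right) - 35\right)^{2} = \left(5 - 35\right)^{2} = \left(-30\right)^{2} = 900$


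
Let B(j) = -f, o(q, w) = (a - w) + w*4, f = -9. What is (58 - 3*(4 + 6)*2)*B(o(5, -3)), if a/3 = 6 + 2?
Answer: -18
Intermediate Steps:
a = 24 (a = 3*(6 + 2) = 3*8 = 24)
o(q, w) = 24 + 3*w (o(q, w) = (24 - w) + w*4 = (24 - w) + 4*w = 24 + 3*w)
B(j) = 9 (B(j) = -1*(-9) = 9)
(58 - 3*(4 + 6)*2)*B(o(5, -3)) = (58 - 3*(4 + 6)*2)*9 = (58 - 3*10*2)*9 = (58 - 30*2)*9 = (58 - 60)*9 = -2*9 = -18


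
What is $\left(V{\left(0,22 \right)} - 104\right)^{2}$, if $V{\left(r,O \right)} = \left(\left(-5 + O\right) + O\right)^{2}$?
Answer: $2007889$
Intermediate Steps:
$V{\left(r,O \right)} = \left(-5 + 2 O\right)^{2}$
$\left(V{\left(0,22 \right)} - 104\right)^{2} = \left(\left(-5 + 2 \cdot 22\right)^{2} - 104\right)^{2} = \left(\left(-5 + 44\right)^{2} - 104\right)^{2} = \left(39^{2} - 104\right)^{2} = \left(1521 - 104\right)^{2} = 1417^{2} = 2007889$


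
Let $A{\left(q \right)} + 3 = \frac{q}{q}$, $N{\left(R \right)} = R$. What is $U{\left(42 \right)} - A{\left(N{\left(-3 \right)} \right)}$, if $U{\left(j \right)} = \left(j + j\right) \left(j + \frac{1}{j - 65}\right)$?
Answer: $\frac{81106}{23} \approx 3526.3$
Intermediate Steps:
$U{\left(j \right)} = 2 j \left(j + \frac{1}{-65 + j}\right)$
$A{\left(q \right)} = -2$ ($A{\left(q \right)} = -3 + \frac{q}{q} = -3 + 1 = -2$)
$U{\left(42 \right)} - A{\left(N{\left(-3 \right)} \right)} = 2 \cdot 42 \frac{1}{-65 + 42} \left(1 + 42^{2} - 2730\right) - -2 = 2 \cdot 42 \frac{1}{-23} \left(1 + 1764 - 2730\right) + 2 = 2 \cdot 42 \left(- \frac{1}{23}\right) \left(-965\right) + 2 = \frac{81060}{23} + 2 = \frac{81106}{23}$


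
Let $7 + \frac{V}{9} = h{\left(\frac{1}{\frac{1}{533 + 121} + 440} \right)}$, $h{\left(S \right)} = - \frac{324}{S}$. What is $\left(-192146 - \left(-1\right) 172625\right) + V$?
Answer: $- \frac{141986502}{109} \approx -1.3026 \cdot 10^{6}$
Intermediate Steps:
$V = - \frac{139858713}{109}$ ($V = -63 + 9 \left(- \frac{324}{\frac{1}{\frac{1}{533 + 121} + 440}}\right) = -63 + 9 \left(- \frac{324}{\frac{1}{\frac{1}{654} + 440}}\right) = -63 + 9 \left(- \frac{324}{\frac{1}{\frac{287761}{654}}}\right) = -63 + 9 \left(- \frac{324}{\frac{654}{287761}}\right) = -63 + 9 \left(\left(-324\right) \frac{287761}{654}\right) = -63 + 9 \left(- \frac{15539094}{109}\right) = -63 - \frac{139851846}{109} = - \frac{139858713}{109} \approx -1.2831 \cdot 10^{6}$)
$\left(-192146 - \left(-1\right) 172625\right) + V = \left(-192146 - \left(-1\right) 172625\right) - \frac{139858713}{109} = \left(-192146 - -172625\right) - \frac{139858713}{109} = \left(-192146 + 172625\right) - \frac{139858713}{109} = -19521 - \frac{139858713}{109} = - \frac{141986502}{109}$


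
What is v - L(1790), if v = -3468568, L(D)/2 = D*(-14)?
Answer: -3418448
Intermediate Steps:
L(D) = -28*D (L(D) = 2*(D*(-14)) = 2*(-14*D) = -28*D)
v - L(1790) = -3468568 - (-28)*1790 = -3468568 - 1*(-50120) = -3468568 + 50120 = -3418448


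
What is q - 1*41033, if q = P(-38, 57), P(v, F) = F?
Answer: -40976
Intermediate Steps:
q = 57
q - 1*41033 = 57 - 1*41033 = 57 - 41033 = -40976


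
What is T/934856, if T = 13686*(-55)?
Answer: -376365/467428 ≈ -0.80518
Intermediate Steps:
T = -752730
T/934856 = -752730/934856 = -752730*1/934856 = -376365/467428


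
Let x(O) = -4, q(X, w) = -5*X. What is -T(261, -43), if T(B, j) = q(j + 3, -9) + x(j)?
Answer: -196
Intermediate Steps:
T(B, j) = -19 - 5*j (T(B, j) = -5*(j + 3) - 4 = -5*(3 + j) - 4 = (-15 - 5*j) - 4 = -19 - 5*j)
-T(261, -43) = -(-19 - 5*(-43)) = -(-19 + 215) = -1*196 = -196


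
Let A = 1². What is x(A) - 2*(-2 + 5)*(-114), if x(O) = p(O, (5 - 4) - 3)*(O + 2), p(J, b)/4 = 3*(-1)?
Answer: 648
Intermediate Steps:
p(J, b) = -12 (p(J, b) = 4*(3*(-1)) = 4*(-3) = -12)
A = 1
x(O) = -24 - 12*O (x(O) = -12*(O + 2) = -12*(2 + O) = -24 - 12*O)
x(A) - 2*(-2 + 5)*(-114) = (-24 - 12*1) - 2*(-2 + 5)*(-114) = (-24 - 12) - 2*3*(-114) = -36 - 6*(-114) = -36 + 684 = 648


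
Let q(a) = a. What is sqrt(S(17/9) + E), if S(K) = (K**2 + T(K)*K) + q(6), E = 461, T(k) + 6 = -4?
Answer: sqrt(36586)/9 ≈ 21.253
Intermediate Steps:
T(k) = -10 (T(k) = -6 - 4 = -10)
S(K) = 6 + K**2 - 10*K (S(K) = (K**2 - 10*K) + 6 = 6 + K**2 - 10*K)
sqrt(S(17/9) + E) = sqrt((6 + (17/9)**2 - 170/9) + 461) = sqrt((6 + (17*(1/9))**2 - 170/9) + 461) = sqrt((6 + (17/9)**2 - 10*17/9) + 461) = sqrt((6 + 289/81 - 170/9) + 461) = sqrt(-755/81 + 461) = sqrt(36586/81) = sqrt(36586)/9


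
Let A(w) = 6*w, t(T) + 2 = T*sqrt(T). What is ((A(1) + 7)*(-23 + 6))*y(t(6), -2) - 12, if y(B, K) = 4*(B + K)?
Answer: 3524 - 5304*sqrt(6) ≈ -9468.1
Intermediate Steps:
t(T) = -2 + T**(3/2) (t(T) = -2 + T*sqrt(T) = -2 + T**(3/2))
y(B, K) = 4*B + 4*K
((A(1) + 7)*(-23 + 6))*y(t(6), -2) - 12 = ((6*1 + 7)*(-23 + 6))*(4*(-2 + 6**(3/2)) + 4*(-2)) - 12 = ((6 + 7)*(-17))*(4*(-2 + 6*sqrt(6)) - 8) - 12 = (13*(-17))*((-8 + 24*sqrt(6)) - 8) - 12 = -221*(-16 + 24*sqrt(6)) - 12 = (3536 - 5304*sqrt(6)) - 12 = 3524 - 5304*sqrt(6)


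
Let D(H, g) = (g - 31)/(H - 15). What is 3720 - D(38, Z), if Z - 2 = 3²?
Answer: 85580/23 ≈ 3720.9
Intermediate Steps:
Z = 11 (Z = 2 + 3² = 2 + 9 = 11)
D(H, g) = (-31 + g)/(-15 + H)
3720 - D(38, Z) = 3720 - (-31 + 11)/(-15 + 38) = 3720 - (-20)/23 = 3720 - 1*(-20/23) = 3720 + 20/23 = 85580/23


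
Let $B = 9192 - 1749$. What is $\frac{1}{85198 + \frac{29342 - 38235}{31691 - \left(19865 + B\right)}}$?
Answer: $\frac{4383}{373413941} \approx 1.1738 \cdot 10^{-5}$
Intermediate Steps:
$B = 7443$ ($B = 9192 - 1749 = 7443$)
$\frac{1}{85198 + \frac{29342 - 38235}{31691 - \left(19865 + B\right)}} = \frac{1}{85198 + \frac{29342 - 38235}{31691 - 27308}} = \frac{1}{85198 - \frac{8893}{31691 - 27308}} = \frac{1}{85198 - \frac{8893}{4383}} = \frac{1}{\frac{373413941}{4383}} = \frac{4383}{373413941}$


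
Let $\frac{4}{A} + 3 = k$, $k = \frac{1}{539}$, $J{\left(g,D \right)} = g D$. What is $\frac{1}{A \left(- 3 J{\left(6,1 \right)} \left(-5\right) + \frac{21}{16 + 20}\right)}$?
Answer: $- \frac{4848}{585893} \approx -0.0082746$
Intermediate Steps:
$J{\left(g,D \right)} = D g$
$k = \frac{1}{539} \approx 0.0018553$
$A = - \frac{539}{404}$ ($A = \frac{4}{-3 + \frac{1}{539}} = \frac{4}{- \frac{1616}{539}} = 4 \left(- \frac{539}{1616}\right) = - \frac{539}{404} \approx -1.3342$)
$\frac{1}{A \left(- 3 J{\left(6,1 \right)} \left(-5\right) + \frac{21}{16 + 20}\right)} = \frac{1}{\left(- \frac{539}{404}\right) \left(- 3 \cdot 1 \cdot 6 \left(-5\right) + \frac{21}{16 + 20}\right)} = \frac{1}{\left(- \frac{539}{404}\right) \left(\left(-3\right) 6 \left(-5\right) + \frac{21}{36}\right)} = \frac{1}{\left(- \frac{539}{404}\right) \left(\left(-18\right) \left(-5\right) + 21 \cdot \frac{1}{36}\right)} = \frac{1}{\left(- \frac{539}{404}\right) \left(90 + \frac{7}{12}\right)} = \frac{1}{\left(- \frac{539}{404}\right) \frac{1087}{12}} = \frac{1}{- \frac{585893}{4848}} = - \frac{4848}{585893}$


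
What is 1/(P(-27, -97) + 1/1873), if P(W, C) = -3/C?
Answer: 181681/5716 ≈ 31.785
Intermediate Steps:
1/(P(-27, -97) + 1/1873) = 1/(-3/(-97) + 1/1873) = 1/(-3*(-1/97) + 1/1873) = 1/(3/97 + 1/1873) = 1/(5716/181681) = 181681/5716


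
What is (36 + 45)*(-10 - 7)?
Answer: -1377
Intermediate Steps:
(36 + 45)*(-10 - 7) = 81*(-17) = -1377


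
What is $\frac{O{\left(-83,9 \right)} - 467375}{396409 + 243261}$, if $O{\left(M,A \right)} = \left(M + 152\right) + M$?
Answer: $- \frac{467389}{639670} \approx -0.73067$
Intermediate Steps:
$O{\left(M,A \right)} = 152 + 2 M$ ($O{\left(M,A \right)} = \left(152 + M\right) + M = 152 + 2 M$)
$\frac{O{\left(-83,9 \right)} - 467375}{396409 + 243261} = \frac{\left(152 + 2 \left(-83\right)\right) - 467375}{396409 + 243261} = \frac{\left(152 - 166\right) - 467375}{639670} = \left(-14 - 467375\right) \frac{1}{639670} = \left(-467389\right) \frac{1}{639670} = - \frac{467389}{639670}$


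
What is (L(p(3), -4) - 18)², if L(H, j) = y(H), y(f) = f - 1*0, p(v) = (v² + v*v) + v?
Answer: 9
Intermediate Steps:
p(v) = v + 2*v² (p(v) = (v² + v²) + v = 2*v² + v = v + 2*v²)
y(f) = f (y(f) = f + 0 = f)
L(H, j) = H
(L(p(3), -4) - 18)² = (3*(1 + 2*3) - 18)² = (3*(1 + 6) - 18)² = (3*7 - 18)² = (21 - 18)² = 3² = 9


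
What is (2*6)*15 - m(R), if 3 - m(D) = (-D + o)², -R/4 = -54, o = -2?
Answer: 47701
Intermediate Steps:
R = 216 (R = -4*(-54) = 216)
m(D) = 3 - (-2 - D)² (m(D) = 3 - (-D - 2)² = 3 - (-2 - D)²)
(2*6)*15 - m(R) = (2*6)*15 - (3 - (2 + 216)²) = 12*15 - (3 - 1*218²) = 180 - (3 - 1*47524) = 180 - (3 - 47524) = 180 - 1*(-47521) = 180 + 47521 = 47701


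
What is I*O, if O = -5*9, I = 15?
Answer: -675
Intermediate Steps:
O = -45
I*O = 15*(-45) = -675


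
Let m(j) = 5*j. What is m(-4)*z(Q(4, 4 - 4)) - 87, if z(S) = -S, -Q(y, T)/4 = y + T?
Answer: -407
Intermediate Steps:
Q(y, T) = -4*T - 4*y (Q(y, T) = -4*(y + T) = -4*(T + y) = -4*T - 4*y)
m(-4)*z(Q(4, 4 - 4)) - 87 = (5*(-4))*(-(-4*(4 - 4) - 4*4)) - 87 = -(-20)*(-4*0 - 16) - 87 = -(-20)*(0 - 16) - 87 = -(-20)*(-16) - 87 = -20*16 - 87 = -320 - 87 = -407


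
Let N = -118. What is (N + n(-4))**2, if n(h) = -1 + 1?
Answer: 13924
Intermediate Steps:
n(h) = 0
(N + n(-4))**2 = (-118 + 0)**2 = (-118)**2 = 13924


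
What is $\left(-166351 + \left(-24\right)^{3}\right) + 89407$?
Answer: $-90768$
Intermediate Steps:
$\left(-166351 + \left(-24\right)^{3}\right) + 89407 = \left(-166351 - 13824\right) + 89407 = -180175 + 89407 = -90768$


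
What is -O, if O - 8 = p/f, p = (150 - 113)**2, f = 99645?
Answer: -798529/99645 ≈ -8.0137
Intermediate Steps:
p = 1369 (p = 37**2 = 1369)
O = 798529/99645 (O = 8 + 1369/99645 = 798529/99645 ≈ 8.0137)
-O = -1*798529/99645 = -798529/99645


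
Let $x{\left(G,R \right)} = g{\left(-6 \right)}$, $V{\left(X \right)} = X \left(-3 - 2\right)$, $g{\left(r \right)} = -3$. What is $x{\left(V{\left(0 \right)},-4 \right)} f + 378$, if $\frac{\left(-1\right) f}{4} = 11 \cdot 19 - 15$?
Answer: $2706$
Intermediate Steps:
$V{\left(X \right)} = - 5 X$ ($V{\left(X \right)} = X \left(-5\right) = - 5 X$)
$x{\left(G,R \right)} = -3$
$f = -776$ ($f = - 4 \left(11 \cdot 19 - 15\right) = - 4 \left(209 - 15\right) = \left(-4\right) 194 = -776$)
$x{\left(V{\left(0 \right)},-4 \right)} f + 378 = \left(-3\right) \left(-776\right) + 378 = 2328 + 378 = 2706$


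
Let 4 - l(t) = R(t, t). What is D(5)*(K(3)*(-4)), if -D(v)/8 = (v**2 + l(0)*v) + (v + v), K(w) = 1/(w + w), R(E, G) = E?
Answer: 880/3 ≈ 293.33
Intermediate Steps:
l(t) = 4 - t
K(w) = 1/(2*w)
D(v) = -48*v - 8*v**2 (D(v) = -8*((v**2 + (4 - 1*0)*v) + (v + v)) = -8*((v**2 + (4 + 0)*v) + 2*v) = -8*((v**2 + 4*v) + 2*v) = -8*(v**2 + 6*v) = -48*v - 8*v**2)
D(5)*(K(3)*(-4)) = (-8*5*(6 + 5))*(((1/2)/3)*(-4)) = (-8*5*11)*(((1/2)*(1/3))*(-4)) = -220*(-4)/3 = -440*(-2/3) = 880/3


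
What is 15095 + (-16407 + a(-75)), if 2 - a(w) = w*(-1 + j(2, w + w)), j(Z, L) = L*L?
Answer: 1686115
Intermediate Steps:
j(Z, L) = L²
a(w) = 2 - w*(-1 + 4*w²) (a(w) = 2 - w*(-1 + (w + w)²) = 2 - w*(-1 + (2*w)²) = 2 - w*(-1 + 4*w²))
15095 + (-16407 + a(-75)) = 15095 + (-16407 + (2 - 75 - 4*(-75)³)) = 15095 + (-16407 + (2 - 75 - 4*(-421875))) = 15095 + (-16407 + (2 - 75 + 1687500)) = 15095 + (-16407 + 1687427) = 15095 + 1671020 = 1686115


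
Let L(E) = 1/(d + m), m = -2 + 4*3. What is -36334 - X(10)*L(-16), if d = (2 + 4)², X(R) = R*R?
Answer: -835732/23 ≈ -36336.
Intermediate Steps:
X(R) = R²
d = 36 (d = 6² = 36)
m = 10 (m = -2 + 12 = 10)
L(E) = 1/46 (L(E) = 1/(36 + 10) = 1/46)
-36334 - X(10)*L(-16) = -36334 - 10²/46 = -36334 - 100/46 = -36334 - 1*50/23 = -36334 - 50/23 = -835732/23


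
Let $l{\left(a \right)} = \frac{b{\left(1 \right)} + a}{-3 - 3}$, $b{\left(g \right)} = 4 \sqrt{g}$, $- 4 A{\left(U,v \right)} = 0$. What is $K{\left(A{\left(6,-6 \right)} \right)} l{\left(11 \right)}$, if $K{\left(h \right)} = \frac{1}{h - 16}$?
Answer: $\frac{5}{32} \approx 0.15625$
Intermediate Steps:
$A{\left(U,v \right)} = 0$ ($A{\left(U,v \right)} = \left(- \frac{1}{4}\right) 0 = 0$)
$K{\left(h \right)} = \frac{1}{-16 + h}$
$l{\left(a \right)} = - \frac{2}{3} - \frac{a}{6}$ ($l{\left(a \right)} = \frac{4 \sqrt{1} + a}{-3 - 3} = \frac{4 \cdot 1 + a}{-6} = \left(4 + a\right) \left(- \frac{1}{6}\right) = - \frac{2}{3} - \frac{a}{6}$)
$K{\left(A{\left(6,-6 \right)} \right)} l{\left(11 \right)} = \frac{- \frac{2}{3} - \frac{11}{6}}{-16 + 0} = \frac{- \frac{2}{3} - \frac{11}{6}}{-16} = \left(- \frac{1}{16}\right) \left(- \frac{5}{2}\right) = \frac{5}{32}$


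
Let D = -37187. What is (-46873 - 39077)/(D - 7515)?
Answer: 42975/22351 ≈ 1.9227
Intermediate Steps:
(-46873 - 39077)/(D - 7515) = (-46873 - 39077)/(-37187 - 7515) = -85950/(-44702) = -85950*(-1/44702) = 42975/22351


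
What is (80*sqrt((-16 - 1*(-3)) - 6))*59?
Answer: 4720*I*sqrt(19) ≈ 20574.0*I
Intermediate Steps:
(80*sqrt((-16 - 1*(-3)) - 6))*59 = (80*sqrt((-16 + 3) - 6))*59 = (80*sqrt(-13 - 6))*59 = (80*sqrt(-19))*59 = (80*(I*sqrt(19)))*59 = (80*I*sqrt(19))*59 = 4720*I*sqrt(19)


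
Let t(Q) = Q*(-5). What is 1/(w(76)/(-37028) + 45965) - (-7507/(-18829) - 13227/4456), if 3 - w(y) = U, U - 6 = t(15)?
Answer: 91738138848754285/35700142317225688 ≈ 2.5697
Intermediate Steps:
t(Q) = -5*Q
U = -69 (U = 6 - 5*15 = 6 - 75 = -69)
w(y) = 72 (w(y) = 3 - 1*(-69) = 3 + 69 = 72)
1/(w(76)/(-37028) + 45965) - (-7507/(-18829) - 13227/4456) = 1/(72/(-37028) + 45965) - (-7507/(-18829) - 13227/4456) = 1/(72*(-1/37028) + 45965) - (-7507*(-1/18829) - 13227*1/4456) = 1/(-18/9257 + 45965) - (7507/18829 - 13227/4456) = 1/(425497987/9257) - 1*(-215599991/83902024) = 9257/425497987 + 215599991/83902024 = 91738138848754285/35700142317225688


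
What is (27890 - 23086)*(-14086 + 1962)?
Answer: -58243696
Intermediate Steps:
(27890 - 23086)*(-14086 + 1962) = 4804*(-12124) = -58243696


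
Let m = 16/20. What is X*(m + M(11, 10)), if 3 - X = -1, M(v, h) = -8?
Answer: -144/5 ≈ -28.800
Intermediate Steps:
m = ⅘ (m = 16*(1/20) = ⅘ ≈ 0.80000)
X = 4 (X = 3 - 1*(-1) = 3 + 1 = 4)
X*(m + M(11, 10)) = 4*(⅘ - 8) = 4*(-36/5) = -144/5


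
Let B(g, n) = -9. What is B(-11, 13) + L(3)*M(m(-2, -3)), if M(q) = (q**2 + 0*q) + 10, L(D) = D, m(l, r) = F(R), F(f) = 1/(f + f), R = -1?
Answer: 87/4 ≈ 21.750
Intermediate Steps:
F(f) = 1/(2*f)
m(l, r) = -1/2 (m(l, r) = (1/2)/(-1) = (1/2)*(-1) = -1/2)
M(q) = 10 + q**2 (M(q) = (q**2 + 0) + 10 = q**2 + 10 = 10 + q**2)
B(-11, 13) + L(3)*M(m(-2, -3)) = -9 + 3*(10 + (-1/2)**2) = -9 + 3*(10 + 1/4) = -9 + 3*(41/4) = -9 + 123/4 = 87/4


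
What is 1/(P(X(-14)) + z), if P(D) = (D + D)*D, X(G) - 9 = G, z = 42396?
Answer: 1/42446 ≈ 2.3559e-5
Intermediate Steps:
X(G) = 9 + G
P(D) = 2*D**2 (P(D) = (2*D)*D = 2*D**2)
1/(P(X(-14)) + z) = 1/(2*(9 - 14)**2 + 42396) = 1/(2*(-5)**2 + 42396) = 1/(2*25 + 42396) = 1/(50 + 42396) = 1/42446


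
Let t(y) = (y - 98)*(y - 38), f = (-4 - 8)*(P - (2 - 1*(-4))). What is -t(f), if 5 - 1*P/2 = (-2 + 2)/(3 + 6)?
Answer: -12556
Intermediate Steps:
P = 10 (P = 10 - 2*(-2 + 2)/(3 + 6) = 10 - 0/9 = 10 - 2*0 = 10 + 0 = 10)
f = -48 (f = (-4 - 8)*(10 - (2 - 1*(-4))) = -12*(10 - (2 + 4)) = -12*(10 - 1*6) = -12*(10 - 6) = -12*4 = -48)
t(y) = (-98 + y)*(-38 + y)
-t(f) = -(3724 + (-48)² - 136*(-48)) = -(3724 + 2304 + 6528) = -1*12556 = -12556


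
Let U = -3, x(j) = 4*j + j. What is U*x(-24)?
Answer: 360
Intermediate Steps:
x(j) = 5*j
U*x(-24) = -15*(-24) = -3*(-120) = 360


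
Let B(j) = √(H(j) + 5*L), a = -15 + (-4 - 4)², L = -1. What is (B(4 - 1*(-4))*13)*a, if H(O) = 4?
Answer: 637*I ≈ 637.0*I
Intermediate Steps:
a = 49 (a = -15 + (-8)² = -15 + 64 = 49)
B(j) = I (B(j) = √(4 + 5*(-1)) = √(4 - 5) = √(-1) = I)
(B(4 - 1*(-4))*13)*a = (I*13)*49 = (13*I)*49 = 637*I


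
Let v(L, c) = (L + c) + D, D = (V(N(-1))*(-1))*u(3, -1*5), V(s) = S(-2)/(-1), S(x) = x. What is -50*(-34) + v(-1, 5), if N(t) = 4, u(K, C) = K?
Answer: 1698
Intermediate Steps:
V(s) = 2 (V(s) = -2/(-1) = -2*(-1) = 2)
D = -6 (D = (2*(-1))*3 = -2*3 = -6)
v(L, c) = -6 + L + c (v(L, c) = (L + c) - 6 = -6 + L + c)
-50*(-34) + v(-1, 5) = -50*(-34) + (-6 - 1 + 5) = 1700 - 2 = 1698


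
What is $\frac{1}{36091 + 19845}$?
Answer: $\frac{1}{55936} \approx 1.7878 \cdot 10^{-5}$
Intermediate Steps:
$\frac{1}{36091 + 19845} = \frac{1}{55936}$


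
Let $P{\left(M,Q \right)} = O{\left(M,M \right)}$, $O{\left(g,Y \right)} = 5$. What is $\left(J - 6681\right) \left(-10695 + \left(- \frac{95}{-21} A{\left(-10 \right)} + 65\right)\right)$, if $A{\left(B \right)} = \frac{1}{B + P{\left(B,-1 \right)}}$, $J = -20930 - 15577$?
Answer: $\frac{3213892604}{7} \approx 4.5913 \cdot 10^{8}$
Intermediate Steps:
$P{\left(M,Q \right)} = 5$
$J = -36507$
$A{\left(B \right)} = \frac{1}{5 + B}$ ($A{\left(B \right)} = \frac{1}{B + 5} = \frac{1}{5 + B}$)
$\left(J - 6681\right) \left(-10695 + \left(- \frac{95}{-21} A{\left(-10 \right)} + 65\right)\right) = \left(-36507 - 6681\right) \left(-10695 + \left(\frac{\left(-95\right) \frac{1}{-21}}{5 - 10} + 65\right)\right) = - 43188 \left(-10695 + \left(\frac{\left(-95\right) \left(- \frac{1}{21}\right)}{-5} + 65\right)\right) = - 43188 \left(-10695 + \left(\frac{95}{21} \left(- \frac{1}{5}\right) + 65\right)\right) = - 43188 \left(-10695 + \left(- \frac{19}{21} + 65\right)\right) = - 43188 \left(-10695 + \frac{1346}{21}\right) = \left(-43188\right) \left(- \frac{223249}{21}\right) = \frac{3213892604}{7}$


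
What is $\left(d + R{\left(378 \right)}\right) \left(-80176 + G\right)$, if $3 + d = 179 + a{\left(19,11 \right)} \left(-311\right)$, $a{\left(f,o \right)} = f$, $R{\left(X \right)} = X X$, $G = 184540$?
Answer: $14313626964$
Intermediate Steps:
$R{\left(X \right)} = X^{2}$
$d = -5733$ ($d = -3 + \left(179 + 19 \left(-311\right)\right) = -3 + \left(179 - 5909\right) = -3 - 5730 = -5733$)
$\left(d + R{\left(378 \right)}\right) \left(-80176 + G\right) = \left(-5733 + 378^{2}\right) \left(-80176 + 184540\right) = \left(-5733 + 142884\right) 104364 = 137151 \cdot 104364 = 14313626964$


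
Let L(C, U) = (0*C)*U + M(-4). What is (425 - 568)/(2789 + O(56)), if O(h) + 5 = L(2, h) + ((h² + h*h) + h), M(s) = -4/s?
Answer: -11/701 ≈ -0.015692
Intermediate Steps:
L(C, U) = 1 (L(C, U) = (0*C)*U - 4/(-4) = 0*U - 4*(-¼) = 0 + 1 = 1)
O(h) = -4 + h + 2*h² (O(h) = -5 + (1 + ((h² + h*h) + h)) = -5 + (1 + ((h² + h²) + h)) = -5 + (1 + (2*h² + h)) = -5 + (1 + (h + 2*h²)) = -5 + (1 + h + 2*h²) = -4 + h + 2*h²)
(425 - 568)/(2789 + O(56)) = (425 - 568)/(2789 + (-4 + 56 + 2*56²)) = -143/(2789 + (-4 + 56 + 2*3136)) = -143/(2789 + (-4 + 56 + 6272)) = -143/(2789 + 6324) = -143/9113 = -143*1/9113 = -11/701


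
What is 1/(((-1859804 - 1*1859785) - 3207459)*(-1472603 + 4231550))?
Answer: -1/19111358298456 ≈ -5.2325e-14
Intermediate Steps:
1/(((-1859804 - 1*1859785) - 3207459)*(-1472603 + 4231550)) = 1/(((-1859804 - 1859785) - 3207459)*2758947) = 1/((-3719589 - 3207459)*2758947) = 1/(-6927048*2758947) = 1/(-19111358298456) = -1/19111358298456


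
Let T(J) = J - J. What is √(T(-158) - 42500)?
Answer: 50*I*√17 ≈ 206.16*I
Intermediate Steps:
T(J) = 0
√(T(-158) - 42500) = √(0 - 42500) = √(-42500) = 50*I*√17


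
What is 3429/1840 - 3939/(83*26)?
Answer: 5847/152720 ≈ 0.038286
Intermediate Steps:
3429/1840 - 3939/(83*26) = 3429*(1/1840) - 3939/2158 = 3429/1840 - 3939*1/2158 = 3429/1840 - 303/166 = 5847/152720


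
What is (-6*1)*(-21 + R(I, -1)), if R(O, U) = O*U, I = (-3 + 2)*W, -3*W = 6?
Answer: 138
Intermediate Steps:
W = -2 (W = -1/3*6 = -2)
I = 2 (I = (-3 + 2)*(-2) = -1*(-2) = 2)
(-6*1)*(-21 + R(I, -1)) = (-6*1)*(-21 + 2*(-1)) = -6*(-21 - 2) = -6*(-23) = 138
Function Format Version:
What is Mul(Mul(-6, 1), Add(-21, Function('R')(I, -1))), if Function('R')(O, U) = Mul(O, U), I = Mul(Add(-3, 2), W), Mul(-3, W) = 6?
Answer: 138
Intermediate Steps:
W = -2 (W = Mul(Rational(-1, 3), 6) = -2)
I = 2 (I = Mul(Add(-3, 2), -2) = Mul(-1, -2) = 2)
Mul(Mul(-6, 1), Add(-21, Function('R')(I, -1))) = Mul(Mul(-6, 1), Add(-21, Mul(2, -1))) = Mul(-6, Add(-21, -2)) = Mul(-6, -23) = 138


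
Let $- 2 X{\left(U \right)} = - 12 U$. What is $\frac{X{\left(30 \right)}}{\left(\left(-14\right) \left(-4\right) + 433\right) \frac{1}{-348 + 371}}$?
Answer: $\frac{1380}{163} \approx 8.4663$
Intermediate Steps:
$X{\left(U \right)} = 6 U$ ($X{\left(U \right)} = - \frac{\left(-12\right) U}{2} = 6 U$)
$\frac{X{\left(30 \right)}}{\left(\left(-14\right) \left(-4\right) + 433\right) \frac{1}{-348 + 371}} = \frac{6 \cdot 30}{\left(\left(-14\right) \left(-4\right) + 433\right) \frac{1}{-348 + 371}} = \frac{180}{\left(56 + 433\right) \frac{1}{23}} = \frac{180}{489 \cdot \frac{1}{23}} = \frac{180}{\frac{489}{23}} = 180 \cdot \frac{23}{489} = \frac{1380}{163}$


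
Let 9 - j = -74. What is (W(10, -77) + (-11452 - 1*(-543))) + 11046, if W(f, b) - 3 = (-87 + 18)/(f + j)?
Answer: 4317/31 ≈ 139.26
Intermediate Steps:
j = 83 (j = 9 - 1*(-74) = 9 + 74 = 83)
W(f, b) = 3 - 69/(83 + f) (W(f, b) = 3 + (-87 + 18)/(f + 83) = 3 - 69/(83 + f))
(W(10, -77) + (-11452 - 1*(-543))) + 11046 = (3*(60 + 10)/(83 + 10) + (-11452 - 1*(-543))) + 11046 = (3*70/93 + (-11452 + 543)) + 11046 = (3*(1/93)*70 - 10909) + 11046 = (70/31 - 10909) + 11046 = -338109/31 + 11046 = 4317/31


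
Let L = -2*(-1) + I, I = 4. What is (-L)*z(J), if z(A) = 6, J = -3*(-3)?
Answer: -36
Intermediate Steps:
L = 6 (L = -2*(-1) + 4 = 2 + 4 = 6)
J = 9
(-L)*z(J) = -1*6*6 = -6*6 = -36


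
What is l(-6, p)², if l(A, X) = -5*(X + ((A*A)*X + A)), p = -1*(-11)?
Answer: 4020025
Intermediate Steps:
p = 11
l(A, X) = -5*A - 5*X - 5*X*A² (l(A, X) = -5*(X + (A²*X + A)) = -5*(X + (X*A² + A)) = -5*(X + (A + X*A²)) = -5*(A + X + X*A²) = -5*A - 5*X - 5*X*A²)
l(-6, p)² = (-5*(-6) - 5*11 - 5*11*(-6)²)² = (30 - 55 - 5*11*36)² = (30 - 55 - 1980)² = (-2005)² = 4020025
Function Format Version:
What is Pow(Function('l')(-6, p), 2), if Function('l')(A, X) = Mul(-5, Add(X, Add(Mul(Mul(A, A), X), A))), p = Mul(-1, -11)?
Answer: 4020025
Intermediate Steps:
p = 11
Function('l')(A, X) = Add(Mul(-5, A), Mul(-5, X), Mul(-5, X, Pow(A, 2))) (Function('l')(A, X) = Mul(-5, Add(X, Add(Mul(Pow(A, 2), X), A))) = Mul(-5, Add(X, Add(Mul(X, Pow(A, 2)), A))) = Mul(-5, Add(X, Add(A, Mul(X, Pow(A, 2))))) = Mul(-5, Add(A, X, Mul(X, Pow(A, 2)))) = Add(Mul(-5, A), Mul(-5, X), Mul(-5, X, Pow(A, 2))))
Pow(Function('l')(-6, p), 2) = Pow(Add(Mul(-5, -6), Mul(-5, 11), Mul(-5, 11, Pow(-6, 2))), 2) = Pow(Add(30, -55, Mul(-5, 11, 36)), 2) = Pow(Add(30, -55, -1980), 2) = Pow(-2005, 2) = 4020025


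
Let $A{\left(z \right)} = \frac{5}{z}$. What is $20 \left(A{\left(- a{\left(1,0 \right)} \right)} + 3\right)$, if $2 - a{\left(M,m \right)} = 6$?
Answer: $85$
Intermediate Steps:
$a{\left(M,m \right)} = -4$ ($a{\left(M,m \right)} = 2 - 6 = -4$)
$20 \left(A{\left(- a{\left(1,0 \right)} \right)} + 3\right) = 20 \left(\frac{5}{\left(-1\right) \left(-4\right)} + 3\right) = 20 \left(\frac{5}{4} + 3\right) = 20 \cdot \frac{17}{4} = 85$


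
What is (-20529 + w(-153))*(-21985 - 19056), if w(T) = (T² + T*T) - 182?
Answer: -1071457387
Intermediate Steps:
w(T) = -182 + 2*T² (w(T) = (T² + T²) - 182 = 2*T² - 182 = -182 + 2*T²)
(-20529 + w(-153))*(-21985 - 19056) = (-20529 + (-182 + 2*(-153)²))*(-21985 - 19056) = (-20529 + (-182 + 2*23409))*(-41041) = (-20529 + (-182 + 46818))*(-41041) = (-20529 + 46636)*(-41041) = 26107*(-41041) = -1071457387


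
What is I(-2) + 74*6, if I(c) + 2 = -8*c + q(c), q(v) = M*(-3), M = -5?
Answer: 473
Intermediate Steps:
q(v) = 15 (q(v) = -5*(-3) = 15)
I(c) = 13 - 8*c (I(c) = -2 + (-8*c + 15) = -2 + (15 - 8*c) = 13 - 8*c)
I(-2) + 74*6 = (13 - 8*(-2)) + 74*6 = (13 + 16) + 444 = 29 + 444 = 473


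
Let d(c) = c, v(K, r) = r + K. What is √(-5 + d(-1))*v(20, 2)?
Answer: 22*I*√6 ≈ 53.889*I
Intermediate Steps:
v(K, r) = K + r
√(-5 + d(-1))*v(20, 2) = √(-5 - 1)*(20 + 2) = √(-6)*22 = (I*√6)*22 = 22*I*√6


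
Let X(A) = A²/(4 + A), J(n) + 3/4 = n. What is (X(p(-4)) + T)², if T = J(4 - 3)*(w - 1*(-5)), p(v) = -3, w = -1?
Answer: 100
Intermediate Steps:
J(n) = -¾ + n
T = 1 (T = (-¾ + (4 - 3))*(-1 - 1*(-5)) = (-¾ + 1)*(-1 + 5) = (¼)*4 = 1)
X(A) = A²/(4 + A)
(X(p(-4)) + T)² = ((-3)²/(4 - 3) + 1)² = (9/1 + 1)² = (9*1 + 1)² = (9 + 1)² = 10² = 100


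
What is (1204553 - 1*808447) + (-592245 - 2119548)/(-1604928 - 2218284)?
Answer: 504799974755/1274404 ≈ 3.9611e+5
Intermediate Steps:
(1204553 - 1*808447) + (-592245 - 2119548)/(-1604928 - 2218284) = (1204553 - 808447) - 2711793/(-3823212) = 396106 - 2711793*(-1/3823212) = 396106 + 903931/1274404 = 504799974755/1274404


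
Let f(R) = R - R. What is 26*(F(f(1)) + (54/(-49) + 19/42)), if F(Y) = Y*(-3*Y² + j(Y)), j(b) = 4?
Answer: -2483/147 ≈ -16.891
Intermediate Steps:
f(R) = 0
F(Y) = Y*(4 - 3*Y²) (F(Y) = Y*(-3*Y² + 4) = Y*(4 - 3*Y²))
26*(F(f(1)) + (54/(-49) + 19/42)) = 26*(0*(4 - 3*0²) + (54/(-49) + 19/42)) = 26*(0*(4 - 3*0) + (54*(-1/49) + 19*(1/42))) = 26*(0*(4 + 0) + (-54/49 + 19/42)) = 26*(0*4 - 191/294) = 26*(0 - 191/294) = 26*(-191/294) = -2483/147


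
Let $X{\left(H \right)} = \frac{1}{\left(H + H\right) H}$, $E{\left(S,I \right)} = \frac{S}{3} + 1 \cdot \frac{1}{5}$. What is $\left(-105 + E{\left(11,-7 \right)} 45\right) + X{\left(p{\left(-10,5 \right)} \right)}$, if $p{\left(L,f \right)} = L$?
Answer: $\frac{13801}{200} \approx 69.005$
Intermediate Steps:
$E{\left(S,I \right)} = \frac{1}{5} + \frac{S}{3}$ ($E{\left(S,I \right)} = S \frac{1}{3} + 1 \cdot \frac{1}{5} = \frac{S}{3} + \frac{1}{5} = \frac{1}{5} + \frac{S}{3}$)
$X{\left(H \right)} = \frac{1}{2 H^{2}}$ ($X{\left(H \right)} = \frac{1}{2 H H} = \frac{\frac{1}{2} \frac{1}{H}}{H} = \frac{1}{2 H^{2}}$)
$\left(-105 + E{\left(11,-7 \right)} 45\right) + X{\left(p{\left(-10,5 \right)} \right)} = \left(-105 + \left(\frac{1}{5} + \frac{1}{3} \cdot 11\right) 45\right) + \frac{1}{2 \cdot 100} = \left(-105 + \left(\frac{1}{5} + \frac{11}{3}\right) 45\right) + \frac{1}{2} \cdot \frac{1}{100} = \left(-105 + \frac{58}{15} \cdot 45\right) + \frac{1}{200} = \left(-105 + 174\right) + \frac{1}{200} = 69 + \frac{1}{200} = \frac{13801}{200}$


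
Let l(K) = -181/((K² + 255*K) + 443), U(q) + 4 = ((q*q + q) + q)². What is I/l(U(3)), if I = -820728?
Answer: 86700885192/181 ≈ 4.7901e+8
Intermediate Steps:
U(q) = -4 + (q² + 2*q)² (U(q) = -4 + ((q*q + q) + q)² = -4 + ((q² + q) + q)² = -4 + ((q + q²) + q)² = -4 + (q² + 2*q)²)
l(K) = -181/(443 + K² + 255*K)
I/l(U(3)) = -(-363582504/181 - 209285640*(-4 + 3²*(2 + 3)²)/181 - 820728*(-4 + 3²*(2 + 3)²)²/181) = -(-363582504/181 - 209285640*(-4 + 9*5²)/181 - 820728*(-4 + 9*5²)²/181) = -(-363582504/181 - 209285640*(-4 + 9*25)/181 - 820728*(-4 + 9*25)²/181) = -(-363582504/181 - 209285640*(-4 + 225)/181 - 820728*(-4 + 225)²/181) = -820728/((-181/(443 + 221² + 255*221))) = -820728/((-181/(443 + 48841 + 56355))) = -820728/((-181/105639)) = -820728/((-181*1/105639)) = -820728/(-181/105639) = -820728*(-105639/181) = 86700885192/181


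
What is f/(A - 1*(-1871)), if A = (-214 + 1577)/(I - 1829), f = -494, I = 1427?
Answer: -198588/750779 ≈ -0.26451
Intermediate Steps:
A = -1363/402 (A = (-214 + 1577)/(1427 - 1829) = 1363/(-402) = 1363*(-1/402) = -1363/402 ≈ -3.3905)
f/(A - 1*(-1871)) = -494/(-1363/402 - 1*(-1871)) = -494/(-1363/402 + 1871) = -494/750779/402 = -494*402/750779 = -198588/750779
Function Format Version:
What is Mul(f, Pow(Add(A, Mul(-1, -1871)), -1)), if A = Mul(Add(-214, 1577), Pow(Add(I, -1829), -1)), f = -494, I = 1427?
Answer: Rational(-198588, 750779) ≈ -0.26451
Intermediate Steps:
A = Rational(-1363, 402) (A = Mul(Add(-214, 1577), Pow(Add(1427, -1829), -1)) = Mul(1363, Pow(-402, -1)) = Mul(1363, Rational(-1, 402)) = Rational(-1363, 402) ≈ -3.3905)
Mul(f, Pow(Add(A, Mul(-1, -1871)), -1)) = Mul(-494, Pow(Add(Rational(-1363, 402), Mul(-1, -1871)), -1)) = Mul(-494, Pow(Add(Rational(-1363, 402), 1871), -1)) = Mul(-494, Pow(Rational(750779, 402), -1)) = Mul(-494, Rational(402, 750779)) = Rational(-198588, 750779)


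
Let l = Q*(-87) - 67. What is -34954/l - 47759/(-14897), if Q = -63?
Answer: -131071256/40326179 ≈ -3.2503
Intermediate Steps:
l = 5414 (l = -63*(-87) - 67 = 5481 - 67 = 5414)
-34954/l - 47759/(-14897) = -34954/5414 - 47759/(-14897) = -34954*1/5414 - 47759*(-1/14897) = -17477/2707 + 47759/14897 = -131071256/40326179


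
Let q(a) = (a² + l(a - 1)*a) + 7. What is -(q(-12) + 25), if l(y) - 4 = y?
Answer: -284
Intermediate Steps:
l(y) = 4 + y
q(a) = 7 + a² + a*(3 + a) (q(a) = (a² + (4 + (a - 1))*a) + 7 = (a² + (4 + (-1 + a))*a) + 7 = (a² + (3 + a)*a) + 7 = (a² + a*(3 + a)) + 7 = 7 + a² + a*(3 + a))
-(q(-12) + 25) = -((7 + (-12)² - 12*(3 - 12)) + 25) = -((7 + 144 - 12*(-9)) + 25) = -((7 + 144 + 108) + 25) = -(259 + 25) = -1*284 = -284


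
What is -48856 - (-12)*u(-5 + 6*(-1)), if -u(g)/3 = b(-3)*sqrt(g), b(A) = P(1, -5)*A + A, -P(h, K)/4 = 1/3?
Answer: -48856 - 36*I*sqrt(11) ≈ -48856.0 - 119.4*I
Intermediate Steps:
P(h, K) = -4/3
b(A) = -A/3 (b(A) = -4*A/3 + A = -A/3)
u(g) = -3*sqrt(g) (u(g) = -3*(-1/3*(-3))*sqrt(g) = -3*sqrt(g))
-48856 - (-12)*u(-5 + 6*(-1)) = -48856 - (-12)*(-3*sqrt(-5 + 6*(-1))) = -48856 - (-12)*(-3*sqrt(-5 - 6)) = -48856 - (-12)*(-3*I*sqrt(11)) = -48856 - 36*I*sqrt(11)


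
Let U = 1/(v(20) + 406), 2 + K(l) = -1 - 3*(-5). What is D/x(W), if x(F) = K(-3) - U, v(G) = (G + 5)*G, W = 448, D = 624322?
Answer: 565635732/10871 ≈ 52032.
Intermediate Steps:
v(G) = G*(5 + G) (v(G) = (5 + G)*G = G*(5 + G))
K(l) = 12 (K(l) = -2 + (-1 - 3*(-5)) = -2 + (-1 + 15) = -2 + 14 = 12)
U = 1/906 (U = 1/(20*(5 + 20) + 406) = 1/(20*25 + 406) = 1/(500 + 406) = 1/906 ≈ 0.0011038)
x(F) = 10871/906 (x(F) = 12 - 1*1/906 = 12 - 1/906 = 10871/906)
D/x(W) = 624322/(10871/906) = 624322*(906/10871) = 565635732/10871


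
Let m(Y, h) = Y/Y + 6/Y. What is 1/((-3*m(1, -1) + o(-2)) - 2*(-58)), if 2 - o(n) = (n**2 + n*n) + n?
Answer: 1/91 ≈ 0.010989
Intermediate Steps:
m(Y, h) = 1 + 6/Y
o(n) = 2 - n - 2*n**2 (o(n) = 2 - ((n**2 + n*n) + n) = 2 - ((n**2 + n**2) + n) = 2 - (2*n**2 + n) = 2 - (n + 2*n**2) = 2 + (-n - 2*n**2) = 2 - n - 2*n**2)
1/((-3*m(1, -1) + o(-2)) - 2*(-58)) = 1/((-3*(6 + 1)/1 + (2 - 1*(-2) - 2*(-2)**2)) - 2*(-58)) = 1/((-3*7 + (2 + 2 - 2*4)) + 116) = 1/((-3*7 + (2 + 2 - 8)) + 116) = 1/((-21 - 4) + 116) = 1/(-25 + 116) = 1/91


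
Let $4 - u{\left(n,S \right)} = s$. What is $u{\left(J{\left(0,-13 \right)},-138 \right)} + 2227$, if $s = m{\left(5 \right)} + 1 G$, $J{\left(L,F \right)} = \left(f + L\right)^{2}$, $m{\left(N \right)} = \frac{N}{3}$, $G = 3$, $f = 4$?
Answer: $\frac{6679}{3} \approx 2226.3$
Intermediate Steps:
$m{\left(N \right)} = \frac{N}{3}$ ($m{\left(N \right)} = N \frac{1}{3} = \frac{N}{3}$)
$J{\left(L,F \right)} = \left(4 + L\right)^{2}$
$s = \frac{14}{3}$ ($s = \frac{1}{3} \cdot 5 + 1 \cdot 3 = \frac{5}{3} + 3 = \frac{14}{3} \approx 4.6667$)
$u{\left(n,S \right)} = - \frac{2}{3}$ ($u{\left(n,S \right)} = 4 - \frac{14}{3} = - \frac{2}{3}$)
$u{\left(J{\left(0,-13 \right)},-138 \right)} + 2227 = - \frac{2}{3} + 2227 = \frac{6679}{3}$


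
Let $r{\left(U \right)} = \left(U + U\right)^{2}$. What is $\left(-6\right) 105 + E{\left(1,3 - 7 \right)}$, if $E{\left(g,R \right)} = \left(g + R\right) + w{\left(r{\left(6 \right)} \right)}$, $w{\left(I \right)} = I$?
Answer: $-489$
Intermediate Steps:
$r{\left(U \right)} = 4 U^{2}$ ($r{\left(U \right)} = \left(2 U\right)^{2} = 4 U^{2}$)
$E{\left(g,R \right)} = 144 + R + g$ ($E{\left(g,R \right)} = \left(g + R\right) + 4 \cdot 6^{2} = \left(R + g\right) + 4 \cdot 36 = \left(R + g\right) + 144 = 144 + R + g$)
$\left(-6\right) 105 + E{\left(1,3 - 7 \right)} = \left(-6\right) 105 + \left(144 + \left(3 - 7\right) + 1\right) = -630 + \left(144 + \left(3 - 7\right) + 1\right) = -630 + \left(144 - 4 + 1\right) = -630 + 141 = -489$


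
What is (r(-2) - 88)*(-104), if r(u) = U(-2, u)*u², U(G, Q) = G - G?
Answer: 9152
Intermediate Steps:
U(G, Q) = 0
r(u) = 0 (r(u) = 0*u² = 0)
(r(-2) - 88)*(-104) = (0 - 88)*(-104) = -88*(-104) = 9152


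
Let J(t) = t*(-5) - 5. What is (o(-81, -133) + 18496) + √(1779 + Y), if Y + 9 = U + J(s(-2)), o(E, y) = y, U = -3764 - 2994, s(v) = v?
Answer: 18363 + I*√4983 ≈ 18363.0 + 70.59*I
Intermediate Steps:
U = -6758
J(t) = -5 - 5*t (J(t) = -5*t - 5 = -5 - 5*t)
Y = -6762 (Y = -9 + (-6758 + (-5 - 5*(-2))) = -9 + (-6758 + (-5 + 10)) = -9 + (-6758 + 5) = -9 - 6753 = -6762)
(o(-81, -133) + 18496) + √(1779 + Y) = (-133 + 18496) + √(1779 - 6762) = 18363 + √(-4983) = 18363 + I*√4983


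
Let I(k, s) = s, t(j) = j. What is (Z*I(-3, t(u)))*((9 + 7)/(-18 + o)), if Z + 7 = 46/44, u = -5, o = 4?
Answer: -2620/77 ≈ -34.026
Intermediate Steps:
Z = -131/22 (Z = -7 + 46/44 = -7 + 46*(1/44) = -7 + 23/22 = -131/22 ≈ -5.9545)
(Z*I(-3, t(u)))*((9 + 7)/(-18 + o)) = (-131/22*(-5))*((9 + 7)/(-18 + 4)) = 655*(16/(-14))/22 = 655*(16*(-1/14))/22 = (655/22)*(-8/7) = -2620/77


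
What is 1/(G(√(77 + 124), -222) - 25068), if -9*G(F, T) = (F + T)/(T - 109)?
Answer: -74155049442/1858924305568745 - 993*√201/1858924305568745 ≈ -3.9891e-5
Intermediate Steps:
G(F, T) = -(F + T)/(9*(-109 + T)) (G(F, T) = -(F + T)/(9*(T - 109)) = -(F + T)/(9*(-109 + T)))
1/(G(√(77 + 124), -222) - 25068) = 1/((-√(77 + 124) - 1*(-222))/(9*(-109 - 222)) - 25068) = 1/((⅑)*(-√201 + 222)/(-331) - 25068) = 1/((⅑)*(-1/331)*(222 - √201) - 25068) = 1/((-74/993 + √201/2979) - 25068) = 1/(-24892598/993 + √201/2979)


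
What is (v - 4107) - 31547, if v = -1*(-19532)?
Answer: -16122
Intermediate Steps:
v = 19532
(v - 4107) - 31547 = (19532 - 4107) - 31547 = 15425 - 31547 = -16122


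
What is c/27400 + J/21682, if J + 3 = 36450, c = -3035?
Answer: 93284293/59408680 ≈ 1.5702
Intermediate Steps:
J = 36447 (J = -3 + 36450 = 36447)
c/27400 + J/21682 = -3035/27400 + 36447/21682 = -3035*1/27400 + 36447*(1/21682) = -607/5480 + 36447/21682 = 93284293/59408680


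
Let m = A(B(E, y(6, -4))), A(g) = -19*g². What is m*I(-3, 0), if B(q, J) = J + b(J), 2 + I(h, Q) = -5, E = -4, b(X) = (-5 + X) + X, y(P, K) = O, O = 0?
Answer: 3325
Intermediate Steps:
y(P, K) = 0
b(X) = -5 + 2*X
I(h, Q) = -7 (I(h, Q) = -2 - 5 = -7)
B(q, J) = -5 + 3*J (B(q, J) = J + (-5 + 2*J) = -5 + 3*J)
m = -475 (m = -19*(-5 + 3*0)² = -19*(-5 + 0)² = -19*(-5)² = -19*25 = -475)
m*I(-3, 0) = -475*(-7) = 3325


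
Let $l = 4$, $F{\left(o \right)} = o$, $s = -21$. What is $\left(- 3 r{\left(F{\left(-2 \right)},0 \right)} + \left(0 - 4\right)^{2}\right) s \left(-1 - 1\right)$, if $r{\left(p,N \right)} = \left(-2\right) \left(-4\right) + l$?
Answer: $-840$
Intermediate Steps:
$r{\left(p,N \right)} = 12$ ($r{\left(p,N \right)} = \left(-2\right) \left(-4\right) + 4 = 8 + 4 = 12$)
$\left(- 3 r{\left(F{\left(-2 \right)},0 \right)} + \left(0 - 4\right)^{2}\right) s \left(-1 - 1\right) = \left(\left(-3\right) 12 + \left(0 - 4\right)^{2}\right) \left(-21\right) \left(-1 - 1\right) = \left(-36 + \left(-4\right)^{2}\right) \left(-21\right) \left(-2\right) = \left(-36 + 16\right) \left(-21\right) \left(-2\right) = \left(-20\right) \left(-21\right) \left(-2\right) = 420 \left(-2\right) = -840$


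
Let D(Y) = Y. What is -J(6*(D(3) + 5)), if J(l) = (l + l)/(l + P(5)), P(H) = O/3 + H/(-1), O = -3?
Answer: -16/7 ≈ -2.2857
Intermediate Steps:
P(H) = -1 - H (P(H) = -3/3 + H/(-1) = -3*1/3 + H*(-1) = -1 - H)
J(l) = 2*l/(-6 + l) (J(l) = (l + l)/(l + (-1 - 1*5)) = (2*l)/(l + (-1 - 5)) = (2*l)/(l - 6) = (2*l)/(-6 + l) = 2*l/(-6 + l))
-J(6*(D(3) + 5)) = -2*6*(3 + 5)/(-6 + 6*(3 + 5)) = -2*6*8/(-6 + 6*8) = -2*48/(-6 + 48) = -2*48/42 = -1*16/7 = -16/7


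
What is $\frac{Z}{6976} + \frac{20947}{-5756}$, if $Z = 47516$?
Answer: $\frac{7960989}{2509616} \approx 3.1722$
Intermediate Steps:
$\frac{Z}{6976} + \frac{20947}{-5756} = \frac{47516}{6976} + \frac{20947}{-5756} = 47516 \cdot \frac{1}{6976} + 20947 \left(- \frac{1}{5756}\right) = \frac{11879}{1744} - \frac{20947}{5756} = \frac{7960989}{2509616}$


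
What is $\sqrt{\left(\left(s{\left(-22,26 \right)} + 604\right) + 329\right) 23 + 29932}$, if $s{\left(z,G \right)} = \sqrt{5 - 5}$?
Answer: $\sqrt{51391} \approx 226.7$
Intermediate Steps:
$s{\left(z,G \right)} = 0$ ($s{\left(z,G \right)} = \sqrt{0} = 0$)
$\sqrt{\left(\left(s{\left(-22,26 \right)} + 604\right) + 329\right) 23 + 29932} = \sqrt{\left(\left(0 + 604\right) + 329\right) 23 + 29932} = \sqrt{\left(604 + 329\right) 23 + 29932} = \sqrt{933 \cdot 23 + 29932} = \sqrt{21459 + 29932} = \sqrt{51391}$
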